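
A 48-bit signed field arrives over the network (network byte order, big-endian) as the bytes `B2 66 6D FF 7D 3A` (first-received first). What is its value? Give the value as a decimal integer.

Big-endian: lowest address holds the most-significant byte.
The bytes are already most-significant first: 0xB2666DFF7D3A.
Top bit is set, so as a signed 48-bit value this is 0xB2666DFF7D3A − 2^48 = -85321974842054.

-85321974842054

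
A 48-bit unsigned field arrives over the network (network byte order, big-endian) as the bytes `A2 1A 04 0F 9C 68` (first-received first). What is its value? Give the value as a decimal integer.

178232620981352

In big-endian order the high byte comes first in memory.
The bytes are already most-significant first: 0xA21A040F9C68.
0xA21A040F9C68 = 178232620981352.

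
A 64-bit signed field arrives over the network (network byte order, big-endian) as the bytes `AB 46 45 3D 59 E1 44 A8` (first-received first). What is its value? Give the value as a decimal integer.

In big-endian order the high byte comes first in memory.
The bytes are already most-significant first: 0xAB46453D59E144A8.
Top bit is set, so as a signed 64-bit value this is 0xAB46453D59E144A8 − 2^64 = -6105116115050871640.

-6105116115050871640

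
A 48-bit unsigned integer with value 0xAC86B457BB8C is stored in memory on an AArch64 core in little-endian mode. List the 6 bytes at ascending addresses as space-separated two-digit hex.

Split into bytes (most-significant first): AC 86 B4 57 BB 8C.
Little-endian stores the least-significant byte at the lowest address.
So at ascending addresses the bytes are 8C BB 57 B4 86 AC.

8C BB 57 B4 86 AC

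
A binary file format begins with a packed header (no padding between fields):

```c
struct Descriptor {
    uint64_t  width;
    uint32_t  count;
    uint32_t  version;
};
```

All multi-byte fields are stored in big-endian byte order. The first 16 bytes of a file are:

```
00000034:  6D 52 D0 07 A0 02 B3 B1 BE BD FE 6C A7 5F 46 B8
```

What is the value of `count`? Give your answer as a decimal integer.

3200122476

`count` follows `width` (8 bytes), so it starts at byte offset 8 and occupies 4 bytes.
Bytes at offsets 8..11: BE BD FE 6C.
In big-endian order the high byte comes first in memory.
The bytes are already most-significant first: 0xBEBDFE6C.
0xBEBDFE6C = 3200122476.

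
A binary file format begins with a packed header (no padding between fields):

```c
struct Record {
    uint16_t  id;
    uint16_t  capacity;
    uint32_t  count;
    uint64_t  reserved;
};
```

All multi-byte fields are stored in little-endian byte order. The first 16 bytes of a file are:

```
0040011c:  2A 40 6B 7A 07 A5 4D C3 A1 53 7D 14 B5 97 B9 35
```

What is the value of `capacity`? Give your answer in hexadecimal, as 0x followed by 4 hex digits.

0x7A6B

`capacity` follows `id` (2 bytes), so it starts at byte offset 2 and occupies 2 bytes.
Bytes at offsets 2..3: 6B 7A.
In little-endian order the low byte comes first in memory.
Reassemble most-significant byte first: 7A 6B → 0x7A6B.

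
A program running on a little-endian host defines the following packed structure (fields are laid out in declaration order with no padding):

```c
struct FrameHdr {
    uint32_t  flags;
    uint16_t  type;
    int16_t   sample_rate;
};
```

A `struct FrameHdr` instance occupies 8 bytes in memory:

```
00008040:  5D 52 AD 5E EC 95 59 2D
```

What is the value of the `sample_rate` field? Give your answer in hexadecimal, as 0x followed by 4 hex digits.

0x2D59

`sample_rate` follows `flags` (4 B), `type` (2 B), so it starts at offset 4 + 2 = 6 and occupies 2 bytes.
Bytes at offsets 6..7: 59 2D.
Little-endian: lowest address holds the least-significant byte.
Reassemble most-significant byte first: 2D 59 → 0x2D59.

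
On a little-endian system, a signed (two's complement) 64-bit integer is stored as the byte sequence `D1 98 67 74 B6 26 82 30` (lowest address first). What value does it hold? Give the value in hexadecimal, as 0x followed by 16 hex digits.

Little-endian: lowest address holds the least-significant byte.
Reassemble most-significant byte first: 30 82 26 B6 74 67 98 D1 → 0x308226B6746798D1.

0x308226B6746798D1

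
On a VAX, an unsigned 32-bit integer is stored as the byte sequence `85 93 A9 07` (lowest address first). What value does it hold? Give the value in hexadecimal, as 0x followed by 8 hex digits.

Little-endian: lowest address holds the least-significant byte.
Reassemble most-significant byte first: 07 A9 93 85 → 0x07A99385.

0x07A99385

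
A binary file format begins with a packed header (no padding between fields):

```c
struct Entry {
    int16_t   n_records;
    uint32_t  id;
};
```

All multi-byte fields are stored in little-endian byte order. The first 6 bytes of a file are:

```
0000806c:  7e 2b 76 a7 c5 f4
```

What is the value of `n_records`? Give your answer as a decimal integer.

`n_records` is the first field, at byte offset 0, occupying 2 bytes.
Bytes at offsets 0..1: 7E 2B.
Little-endian: lowest address holds the least-significant byte.
Reassemble most-significant byte first: 2B 7E → 0x2B7E.
0x2B7E = 11134.

11134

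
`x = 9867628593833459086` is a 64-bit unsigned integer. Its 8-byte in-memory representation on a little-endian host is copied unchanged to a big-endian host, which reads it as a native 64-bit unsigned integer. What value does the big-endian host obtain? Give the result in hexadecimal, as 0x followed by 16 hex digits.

0x8E3DEED6ECDBF088

9867628593833459086 in 64-bit hexadecimal is 0x88F0DBECD6EE3D8E.
Stored little-endian, the bytes at ascending addresses are 8E 3D EE D6 EC DB F0 88.
Read back as big-endian, the last byte is least significant, giving 0x8E3DEED6ECDBF088.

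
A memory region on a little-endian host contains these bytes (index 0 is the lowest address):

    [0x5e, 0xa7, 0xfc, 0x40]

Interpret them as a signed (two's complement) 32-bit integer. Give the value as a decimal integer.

Little-endian stores the least-significant byte at the lowest address.
Reassemble most-significant byte first: 40 FC A7 5E → 0x40FCA75E.
0x40FCA75E = 1090299742.

1090299742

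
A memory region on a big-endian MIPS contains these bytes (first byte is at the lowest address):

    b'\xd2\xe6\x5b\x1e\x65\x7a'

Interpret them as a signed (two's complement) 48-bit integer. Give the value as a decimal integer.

Big-endian: lowest address holds the most-significant byte.
The bytes are already most-significant first: 0xD2E65B1E657A.
Top bit is set, so as a signed 48-bit value this is 0xD2E65B1E657A − 2^48 = -49588163680902.

-49588163680902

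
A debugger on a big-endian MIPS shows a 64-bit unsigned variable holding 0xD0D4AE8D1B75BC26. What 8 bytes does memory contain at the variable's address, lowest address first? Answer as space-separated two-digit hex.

D0 D4 AE 8D 1B 75 BC 26

Split into bytes (most-significant first): D0 D4 AE 8D 1B 75 BC 26.
Big-endian: lowest address holds the most-significant byte.
So the memory order matches the most-significant-first order: D0 D4 AE 8D 1B 75 BC 26.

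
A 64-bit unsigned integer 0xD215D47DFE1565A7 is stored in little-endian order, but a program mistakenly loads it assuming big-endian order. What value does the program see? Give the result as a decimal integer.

12062071359758669266

Stored little-endian, the bytes at ascending addresses are A7 65 15 FE 7D D4 15 D2.
Read back as big-endian, the last byte is least significant, giving 0xA76515FE7DD415D2.
0xA76515FE7DD415D2 = 12062071359758669266.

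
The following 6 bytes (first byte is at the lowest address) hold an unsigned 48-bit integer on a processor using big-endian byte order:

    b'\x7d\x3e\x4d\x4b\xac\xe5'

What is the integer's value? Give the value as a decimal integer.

137706538249445

Big-endian stores the most-significant byte at the lowest address.
The bytes are already most-significant first: 0x7D3E4D4BACE5.
0x7D3E4D4BACE5 = 137706538249445.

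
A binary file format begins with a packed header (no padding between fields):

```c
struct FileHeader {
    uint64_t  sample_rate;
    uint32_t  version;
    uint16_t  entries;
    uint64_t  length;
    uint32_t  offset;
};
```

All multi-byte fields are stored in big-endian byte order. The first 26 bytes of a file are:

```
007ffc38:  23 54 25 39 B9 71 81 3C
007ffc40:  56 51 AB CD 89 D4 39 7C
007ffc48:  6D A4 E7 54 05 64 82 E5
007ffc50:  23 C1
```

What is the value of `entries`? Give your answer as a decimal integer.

35284

`entries` follows `sample_rate` (8 B), `version` (4 B), so it starts at offset 8 + 4 = 12 and occupies 2 bytes.
Bytes at offsets 12..13: 89 D4.
In big-endian order the high byte comes first in memory.
The bytes are already most-significant first: 0x89D4.
0x89D4 = 35284.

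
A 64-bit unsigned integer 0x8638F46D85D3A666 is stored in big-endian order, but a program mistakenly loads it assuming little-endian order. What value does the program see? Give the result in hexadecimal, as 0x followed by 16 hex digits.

0x66A6D3856DF43886

Stored big-endian, the bytes at ascending addresses are 86 38 F4 6D 85 D3 A6 66.
Read back as little-endian, the first byte is least significant, giving 0x66A6D3856DF43886.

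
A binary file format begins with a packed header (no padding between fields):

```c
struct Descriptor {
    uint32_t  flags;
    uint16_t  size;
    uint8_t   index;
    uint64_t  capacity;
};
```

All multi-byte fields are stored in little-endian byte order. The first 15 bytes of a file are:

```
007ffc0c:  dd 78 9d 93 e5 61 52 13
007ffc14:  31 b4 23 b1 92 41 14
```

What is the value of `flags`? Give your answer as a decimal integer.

`flags` is the first field, at byte offset 0, occupying 4 bytes.
Bytes at offsets 0..3: DD 78 9D 93.
In little-endian order the low byte comes first in memory.
Reassemble most-significant byte first: 93 9D 78 DD → 0x939D78DD.
0x939D78DD = 2476570845.

2476570845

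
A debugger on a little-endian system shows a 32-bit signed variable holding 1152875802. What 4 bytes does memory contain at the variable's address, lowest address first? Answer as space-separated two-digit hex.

1A 7D B7 44

1152875802 in hexadecimal, padded to 32 bits, is 0x44B77D1A.
Split into bytes (most-significant first): 44 B7 7D 1A.
Little-endian stores the least-significant byte at the lowest address.
So at ascending addresses the bytes are 1A 7D B7 44.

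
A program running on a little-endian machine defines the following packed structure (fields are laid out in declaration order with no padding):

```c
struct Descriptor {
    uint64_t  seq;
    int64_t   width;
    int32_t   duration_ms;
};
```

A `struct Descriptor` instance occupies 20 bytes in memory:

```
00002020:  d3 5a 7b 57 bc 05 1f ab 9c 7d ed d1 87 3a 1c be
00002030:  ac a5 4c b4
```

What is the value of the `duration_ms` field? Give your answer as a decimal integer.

`duration_ms` follows `seq` (8 B), `width` (8 B), so it starts at offset 8 + 8 = 16 and occupies 4 bytes.
Bytes at offsets 16..19: AC A5 4C B4.
Little-endian stores the least-significant byte at the lowest address.
Reassemble most-significant byte first: B4 4C A5 AC → 0xB44CA5AC.
Top bit is set, so as a signed 32-bit value this is 0xB44CA5AC − 2^32 = -1270045268.

-1270045268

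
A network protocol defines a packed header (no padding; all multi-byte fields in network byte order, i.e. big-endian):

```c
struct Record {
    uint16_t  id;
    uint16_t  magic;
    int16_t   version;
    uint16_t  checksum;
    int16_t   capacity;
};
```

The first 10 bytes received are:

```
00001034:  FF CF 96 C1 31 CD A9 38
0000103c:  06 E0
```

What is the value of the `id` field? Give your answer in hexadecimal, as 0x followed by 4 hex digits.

0xFFCF

`id` is the first field, at byte offset 0, occupying 2 bytes.
Bytes at offsets 0..1: FF CF.
Big-endian stores the most-significant byte at the lowest address.
The bytes are already most-significant first: 0xFFCF.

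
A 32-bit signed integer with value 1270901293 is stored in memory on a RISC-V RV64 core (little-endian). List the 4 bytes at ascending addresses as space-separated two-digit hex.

1270901293 in hexadecimal, padded to 32 bits, is 0x4BC06A2D.
Split into bytes (most-significant first): 4B C0 6A 2D.
Little-endian stores the least-significant byte at the lowest address.
So at ascending addresses the bytes are 2D 6A C0 4B.

2D 6A C0 4B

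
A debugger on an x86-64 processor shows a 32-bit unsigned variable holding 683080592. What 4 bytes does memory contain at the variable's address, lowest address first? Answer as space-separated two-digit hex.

90 FB B6 28

683080592 in hexadecimal, padded to 32 bits, is 0x28B6FB90.
Split into bytes (most-significant first): 28 B6 FB 90.
In little-endian order the low byte comes first in memory.
So at ascending addresses the bytes are 90 FB B6 28.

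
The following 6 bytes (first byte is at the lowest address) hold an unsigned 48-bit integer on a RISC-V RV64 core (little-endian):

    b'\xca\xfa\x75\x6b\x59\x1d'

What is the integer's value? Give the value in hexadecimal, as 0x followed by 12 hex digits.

0x1D596B75FACA

In little-endian order the low byte comes first in memory.
Reassemble most-significant byte first: 1D 59 6B 75 FA CA → 0x1D596B75FACA.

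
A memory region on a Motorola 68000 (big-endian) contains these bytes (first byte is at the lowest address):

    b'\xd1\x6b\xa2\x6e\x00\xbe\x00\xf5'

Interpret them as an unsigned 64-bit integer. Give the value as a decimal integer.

Big-endian stores the most-significant byte at the lowest address.
The bytes are already most-significant first: 0xD16BA26E00BE00F5.
0xD16BA26E00BE00F5 = 15090333569777533173.

15090333569777533173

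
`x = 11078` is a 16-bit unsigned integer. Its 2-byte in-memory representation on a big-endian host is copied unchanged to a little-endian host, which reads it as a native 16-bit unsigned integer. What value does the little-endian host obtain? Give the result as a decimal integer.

17963

11078 in 16-bit hexadecimal is 0x2B46.
Stored big-endian, the bytes at ascending addresses are 2B 46.
Read back as little-endian, the first byte is least significant, giving 0x462B.
0x462B = 17963.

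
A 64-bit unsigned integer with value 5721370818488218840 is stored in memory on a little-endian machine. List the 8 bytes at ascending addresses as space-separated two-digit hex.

5721370818488218840 in hexadecimal, padded to 64 bits, is 0x4F6664724046B4D8.
Split into bytes (most-significant first): 4F 66 64 72 40 46 B4 D8.
In little-endian order the low byte comes first in memory.
So at ascending addresses the bytes are D8 B4 46 40 72 64 66 4F.

D8 B4 46 40 72 64 66 4F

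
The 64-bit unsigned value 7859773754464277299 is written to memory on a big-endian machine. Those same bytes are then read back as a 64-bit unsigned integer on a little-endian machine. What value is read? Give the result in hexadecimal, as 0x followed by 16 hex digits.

7859773754464277299 in 64-bit hexadecimal is 0x6D13869639C81333.
Stored big-endian, the bytes at ascending addresses are 6D 13 86 96 39 C8 13 33.
Read back as little-endian, the first byte is least significant, giving 0x3313C8399686136D.

0x3313C8399686136D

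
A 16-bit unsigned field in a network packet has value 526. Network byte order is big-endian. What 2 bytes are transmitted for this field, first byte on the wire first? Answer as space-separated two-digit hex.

02 0E

526 in hexadecimal, padded to 16 bits, is 0x020E.
Split into bytes (most-significant first): 02 0E.
Big-endian stores the most-significant byte at the lowest address.
So the memory order matches the most-significant-first order: 02 0E.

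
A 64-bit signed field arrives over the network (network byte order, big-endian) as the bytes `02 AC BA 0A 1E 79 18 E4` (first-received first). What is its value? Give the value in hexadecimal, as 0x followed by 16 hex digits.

0x02ACBA0A1E7918E4

Big-endian stores the most-significant byte at the lowest address.
The bytes are already most-significant first: 0x02ACBA0A1E7918E4.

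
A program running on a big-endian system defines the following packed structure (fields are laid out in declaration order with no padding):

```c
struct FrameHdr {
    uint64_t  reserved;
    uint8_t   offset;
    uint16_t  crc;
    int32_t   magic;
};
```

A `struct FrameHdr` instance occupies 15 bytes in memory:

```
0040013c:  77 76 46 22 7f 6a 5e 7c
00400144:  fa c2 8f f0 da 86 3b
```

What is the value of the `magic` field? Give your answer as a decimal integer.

`magic` follows `reserved` (8 B), `offset` (1 B), `crc` (2 B), so it starts at offset 8 + 1 + 2 = 11 and occupies 4 bytes.
Bytes at offsets 11..14: F0 DA 86 3B.
Big-endian stores the most-significant byte at the lowest address.
The bytes are already most-significant first: 0xF0DA863B.
Top bit is set, so as a signed 32-bit value this is 0xF0DA863B − 2^32 = -254114245.

-254114245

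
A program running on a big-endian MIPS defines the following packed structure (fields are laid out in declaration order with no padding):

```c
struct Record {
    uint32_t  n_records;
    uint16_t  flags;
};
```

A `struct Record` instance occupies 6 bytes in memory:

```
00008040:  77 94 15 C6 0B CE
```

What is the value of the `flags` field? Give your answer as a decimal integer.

`flags` follows `n_records` (4 bytes), so it starts at byte offset 4 and occupies 2 bytes.
Bytes at offsets 4..5: 0B CE.
Big-endian stores the most-significant byte at the lowest address.
The bytes are already most-significant first: 0x0BCE.
0x0BCE = 3022.

3022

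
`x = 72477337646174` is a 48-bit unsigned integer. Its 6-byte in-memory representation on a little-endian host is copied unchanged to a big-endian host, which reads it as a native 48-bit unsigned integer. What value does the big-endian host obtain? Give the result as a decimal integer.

104406208080449

72477337646174 in 48-bit hexadecimal is 0x41EAF1F6F45E.
Stored little-endian, the bytes at ascending addresses are 5E F4 F6 F1 EA 41.
Read back as big-endian, the last byte is least significant, giving 0x5EF4F6F1EA41.
0x5EF4F6F1EA41 = 104406208080449.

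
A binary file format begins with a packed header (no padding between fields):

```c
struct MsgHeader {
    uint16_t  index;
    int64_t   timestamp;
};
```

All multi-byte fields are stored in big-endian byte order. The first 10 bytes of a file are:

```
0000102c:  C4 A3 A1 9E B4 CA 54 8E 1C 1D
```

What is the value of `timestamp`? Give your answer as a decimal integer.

`timestamp` follows `index` (2 bytes), so it starts at byte offset 2 and occupies 8 bytes.
Bytes at offsets 2..9: A1 9E B4 CA 54 8E 1C 1D.
Big-endian stores the most-significant byte at the lowest address.
The bytes are already most-significant first: 0xA19EB4CA548E1C1D.
Top bit is set, so as a signed 64-bit value this is 0xA19EB4CA548E1C1D − 2^64 = -6800799606187877347.

-6800799606187877347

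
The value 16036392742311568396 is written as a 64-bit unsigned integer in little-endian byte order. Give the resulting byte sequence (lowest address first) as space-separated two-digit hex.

16036392742311568396 in hexadecimal, padded to 64 bits, is 0xDE8CB63C1422240C.
Split into bytes (most-significant first): DE 8C B6 3C 14 22 24 0C.
Little-endian stores the least-significant byte at the lowest address.
So at ascending addresses the bytes are 0C 24 22 14 3C B6 8C DE.

0C 24 22 14 3C B6 8C DE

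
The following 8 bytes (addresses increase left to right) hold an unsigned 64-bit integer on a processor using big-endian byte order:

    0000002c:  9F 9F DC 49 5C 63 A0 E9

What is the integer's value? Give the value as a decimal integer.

11502154180968292585

In big-endian order the high byte comes first in memory.
The bytes are already most-significant first: 0x9F9FDC495C63A0E9.
0x9F9FDC495C63A0E9 = 11502154180968292585.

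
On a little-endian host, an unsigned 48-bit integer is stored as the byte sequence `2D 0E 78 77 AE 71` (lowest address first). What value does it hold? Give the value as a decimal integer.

124994142604845

In little-endian order the low byte comes first in memory.
Reassemble most-significant byte first: 71 AE 77 78 0E 2D → 0x71AE77780E2D.
0x71AE77780E2D = 124994142604845.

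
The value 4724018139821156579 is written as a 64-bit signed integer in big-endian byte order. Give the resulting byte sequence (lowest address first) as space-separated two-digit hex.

4724018139821156579 in hexadecimal, padded to 64 bits, is 0x418F1578208AA8E3.
Split into bytes (most-significant first): 41 8F 15 78 20 8A A8 E3.
Big-endian: lowest address holds the most-significant byte.
So the memory order matches the most-significant-first order: 41 8F 15 78 20 8A A8 E3.

41 8F 15 78 20 8A A8 E3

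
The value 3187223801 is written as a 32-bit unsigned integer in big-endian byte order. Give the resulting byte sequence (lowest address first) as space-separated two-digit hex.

BD F9 2C F9

3187223801 in hexadecimal, padded to 32 bits, is 0xBDF92CF9.
Split into bytes (most-significant first): BD F9 2C F9.
In big-endian order the high byte comes first in memory.
So the memory order matches the most-significant-first order: BD F9 2C F9.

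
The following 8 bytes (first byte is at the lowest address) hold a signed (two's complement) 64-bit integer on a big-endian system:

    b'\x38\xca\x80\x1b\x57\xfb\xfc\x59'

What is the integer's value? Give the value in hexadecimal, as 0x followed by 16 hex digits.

Big-endian stores the most-significant byte at the lowest address.
The bytes are already most-significant first: 0x38CA801B57FBFC59.

0x38CA801B57FBFC59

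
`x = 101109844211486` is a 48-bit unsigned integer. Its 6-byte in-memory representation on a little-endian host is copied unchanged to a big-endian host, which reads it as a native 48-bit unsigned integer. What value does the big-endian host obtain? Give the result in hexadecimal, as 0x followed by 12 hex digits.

101109844211486 in 48-bit hexadecimal is 0x5BF57858F71E.
Stored little-endian, the bytes at ascending addresses are 1E F7 58 78 F5 5B.
Read back as big-endian, the last byte is least significant, giving 0x1EF75878F55B.

0x1EF75878F55B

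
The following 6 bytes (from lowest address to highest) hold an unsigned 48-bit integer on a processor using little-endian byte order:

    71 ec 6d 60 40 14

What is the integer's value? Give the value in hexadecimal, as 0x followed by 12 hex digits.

0x1440606DEC71

Little-endian stores the least-significant byte at the lowest address.
Reassemble most-significant byte first: 14 40 60 6D EC 71 → 0x1440606DEC71.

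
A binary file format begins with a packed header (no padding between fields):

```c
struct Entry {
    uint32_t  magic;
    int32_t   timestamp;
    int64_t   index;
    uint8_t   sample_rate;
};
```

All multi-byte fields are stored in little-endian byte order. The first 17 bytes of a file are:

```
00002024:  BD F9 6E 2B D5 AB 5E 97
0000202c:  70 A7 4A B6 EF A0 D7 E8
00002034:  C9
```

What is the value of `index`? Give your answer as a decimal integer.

-1668688185501505680

`index` follows `magic` (4 B), `timestamp` (4 B), so it starts at offset 4 + 4 = 8 and occupies 8 bytes.
Bytes at offsets 8..15: 70 A7 4A B6 EF A0 D7 E8.
In little-endian order the low byte comes first in memory.
Reassemble most-significant byte first: E8 D7 A0 EF B6 4A A7 70 → 0xE8D7A0EFB64AA770.
Top bit is set, so as a signed 64-bit value this is 0xE8D7A0EFB64AA770 − 2^64 = -1668688185501505680.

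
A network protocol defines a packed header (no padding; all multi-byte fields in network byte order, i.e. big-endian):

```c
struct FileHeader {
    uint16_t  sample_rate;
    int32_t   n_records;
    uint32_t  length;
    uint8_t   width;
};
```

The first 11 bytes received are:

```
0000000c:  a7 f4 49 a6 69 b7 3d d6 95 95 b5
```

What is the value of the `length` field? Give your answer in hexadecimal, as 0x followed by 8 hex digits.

0x3DD69595

`length` follows `sample_rate` (2 B), `n_records` (4 B), so it starts at offset 2 + 4 = 6 and occupies 4 bytes.
Bytes at offsets 6..9: 3D D6 95 95.
Big-endian stores the most-significant byte at the lowest address.
The bytes are already most-significant first: 0x3DD69595.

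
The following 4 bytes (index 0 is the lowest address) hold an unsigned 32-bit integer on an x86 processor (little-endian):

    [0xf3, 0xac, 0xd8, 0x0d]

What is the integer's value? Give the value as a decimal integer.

232303859

Little-endian stores the least-significant byte at the lowest address.
Reassemble most-significant byte first: 0D D8 AC F3 → 0x0DD8ACF3.
0x0DD8ACF3 = 232303859.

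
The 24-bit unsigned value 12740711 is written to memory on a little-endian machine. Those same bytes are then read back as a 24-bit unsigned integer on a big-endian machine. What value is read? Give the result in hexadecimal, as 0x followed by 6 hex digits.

12740711 in 24-bit hexadecimal is 0xC26867.
Stored little-endian, the bytes at ascending addresses are 67 68 C2.
Read back as big-endian, the last byte is least significant, giving 0x6768C2.

0x6768C2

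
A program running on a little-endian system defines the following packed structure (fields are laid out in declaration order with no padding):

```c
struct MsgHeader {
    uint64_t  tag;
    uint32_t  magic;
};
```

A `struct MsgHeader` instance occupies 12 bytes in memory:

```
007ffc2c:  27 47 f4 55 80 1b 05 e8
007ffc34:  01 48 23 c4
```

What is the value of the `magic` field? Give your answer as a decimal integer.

`magic` follows `tag` (8 bytes), so it starts at byte offset 8 and occupies 4 bytes.
Bytes at offsets 8..11: 01 48 23 C4.
Little-endian: lowest address holds the least-significant byte.
Reassemble most-significant byte first: C4 23 48 01 → 0xC4234801.
0xC4234801 = 3290646529.

3290646529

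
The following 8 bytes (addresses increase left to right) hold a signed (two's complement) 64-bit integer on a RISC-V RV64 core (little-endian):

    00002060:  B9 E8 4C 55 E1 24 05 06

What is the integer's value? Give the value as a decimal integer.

In little-endian order the low byte comes first in memory.
Reassemble most-significant byte first: 06 05 24 E1 55 4C E8 B9 → 0x060524E1554CE8B9.
0x060524E1554CE8B9 = 433793489328466105.

433793489328466105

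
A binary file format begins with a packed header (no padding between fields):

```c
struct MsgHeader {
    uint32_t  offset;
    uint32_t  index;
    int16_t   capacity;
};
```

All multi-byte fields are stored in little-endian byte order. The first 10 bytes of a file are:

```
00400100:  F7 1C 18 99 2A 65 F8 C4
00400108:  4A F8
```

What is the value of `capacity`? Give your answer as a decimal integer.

`capacity` follows `offset` (4 B), `index` (4 B), so it starts at offset 4 + 4 = 8 and occupies 2 bytes.
Bytes at offsets 8..9: 4A F8.
Little-endian: lowest address holds the least-significant byte.
Reassemble most-significant byte first: F8 4A → 0xF84A.
Top bit is set, so as a signed 16-bit value this is 0xF84A − 2^16 = -1974.

-1974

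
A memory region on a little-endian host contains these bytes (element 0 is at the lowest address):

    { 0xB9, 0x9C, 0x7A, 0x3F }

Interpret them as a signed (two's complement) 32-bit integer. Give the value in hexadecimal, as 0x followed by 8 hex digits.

Little-endian stores the least-significant byte at the lowest address.
Reassemble most-significant byte first: 3F 7A 9C B9 → 0x3F7A9CB9.

0x3F7A9CB9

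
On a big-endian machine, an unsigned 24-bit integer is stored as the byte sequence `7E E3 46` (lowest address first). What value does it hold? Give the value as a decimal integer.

In big-endian order the high byte comes first in memory.
The bytes are already most-significant first: 0x7EE346.
0x7EE346 = 8315718.

8315718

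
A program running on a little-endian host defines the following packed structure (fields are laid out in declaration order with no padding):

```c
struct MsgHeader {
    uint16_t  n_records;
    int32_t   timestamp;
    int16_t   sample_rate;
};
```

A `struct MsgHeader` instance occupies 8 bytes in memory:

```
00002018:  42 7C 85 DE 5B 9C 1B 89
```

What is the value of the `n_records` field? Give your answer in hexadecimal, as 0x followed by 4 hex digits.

`n_records` is the first field, at byte offset 0, occupying 2 bytes.
Bytes at offsets 0..1: 42 7C.
In little-endian order the low byte comes first in memory.
Reassemble most-significant byte first: 7C 42 → 0x7C42.

0x7C42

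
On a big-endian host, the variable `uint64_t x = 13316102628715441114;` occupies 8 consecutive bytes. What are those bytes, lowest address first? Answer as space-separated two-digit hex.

13316102628715441114 in hexadecimal, padded to 64 bits, is 0xB8CC4CCA013AABDA.
Split into bytes (most-significant first): B8 CC 4C CA 01 3A AB DA.
Big-endian stores the most-significant byte at the lowest address.
So the memory order matches the most-significant-first order: B8 CC 4C CA 01 3A AB DA.

B8 CC 4C CA 01 3A AB DA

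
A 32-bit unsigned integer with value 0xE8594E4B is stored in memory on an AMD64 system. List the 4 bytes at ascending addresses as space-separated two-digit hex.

Split into bytes (most-significant first): E8 59 4E 4B.
In little-endian order the low byte comes first in memory.
So at ascending addresses the bytes are 4B 4E 59 E8.

4B 4E 59 E8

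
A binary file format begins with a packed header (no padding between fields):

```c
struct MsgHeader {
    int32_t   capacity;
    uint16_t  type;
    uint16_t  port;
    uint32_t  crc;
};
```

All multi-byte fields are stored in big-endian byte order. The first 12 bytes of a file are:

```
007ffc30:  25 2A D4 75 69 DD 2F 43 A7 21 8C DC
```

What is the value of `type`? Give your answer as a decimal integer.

`type` follows `capacity` (4 bytes), so it starts at byte offset 4 and occupies 2 bytes.
Bytes at offsets 4..5: 69 DD.
In big-endian order the high byte comes first in memory.
The bytes are already most-significant first: 0x69DD.
0x69DD = 27101.

27101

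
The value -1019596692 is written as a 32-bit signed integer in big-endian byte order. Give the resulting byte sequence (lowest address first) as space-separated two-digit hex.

C3 3A 30 6C

Two's complement of -1019596692 in 32 bits: 1019596692 = 0x3CC5CF94; invert → 0xC33A306B; add 1 → 0xC33A306C.
Split into bytes (most-significant first): C3 3A 30 6C.
Big-endian: lowest address holds the most-significant byte.
So the memory order matches the most-significant-first order: C3 3A 30 6C.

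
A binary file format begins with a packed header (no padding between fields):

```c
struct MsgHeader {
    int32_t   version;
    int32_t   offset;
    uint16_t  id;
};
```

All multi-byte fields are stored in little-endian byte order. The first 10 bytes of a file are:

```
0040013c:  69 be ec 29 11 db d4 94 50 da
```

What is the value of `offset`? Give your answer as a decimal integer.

-1797989615

`offset` follows `version` (4 bytes), so it starts at byte offset 4 and occupies 4 bytes.
Bytes at offsets 4..7: 11 DB D4 94.
In little-endian order the low byte comes first in memory.
Reassemble most-significant byte first: 94 D4 DB 11 → 0x94D4DB11.
Top bit is set, so as a signed 32-bit value this is 0x94D4DB11 − 2^32 = -1797989615.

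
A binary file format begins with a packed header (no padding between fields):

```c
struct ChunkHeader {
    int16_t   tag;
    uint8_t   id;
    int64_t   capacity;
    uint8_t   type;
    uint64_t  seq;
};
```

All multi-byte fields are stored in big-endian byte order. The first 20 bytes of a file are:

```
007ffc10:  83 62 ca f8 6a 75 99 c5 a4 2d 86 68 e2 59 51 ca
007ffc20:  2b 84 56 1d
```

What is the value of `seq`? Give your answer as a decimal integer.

`seq` follows `tag` (2 B), `id` (1 B), `capacity` (8 B), `type` (1 B), so it starts at offset 2 + 1 + 8 + 1 = 12 and occupies 8 bytes.
Bytes at offsets 12..19: E2 59 51 CA 2B 84 56 1D.
Big-endian: lowest address holds the most-significant byte.
The bytes are already most-significant first: 0xE25951CA2B84561D.
0xE25951CA2B84561D = 16310157454254298653.

16310157454254298653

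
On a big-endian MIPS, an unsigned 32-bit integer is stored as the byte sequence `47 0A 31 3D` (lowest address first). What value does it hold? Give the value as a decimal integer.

1191850301

Big-endian stores the most-significant byte at the lowest address.
The bytes are already most-significant first: 0x470A313D.
0x470A313D = 1191850301.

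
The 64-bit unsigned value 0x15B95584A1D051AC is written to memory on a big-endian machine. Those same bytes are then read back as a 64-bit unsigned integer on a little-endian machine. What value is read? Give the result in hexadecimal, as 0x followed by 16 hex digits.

Stored big-endian, the bytes at ascending addresses are 15 B9 55 84 A1 D0 51 AC.
Read back as little-endian, the first byte is least significant, giving 0xAC51D0A18455B915.

0xAC51D0A18455B915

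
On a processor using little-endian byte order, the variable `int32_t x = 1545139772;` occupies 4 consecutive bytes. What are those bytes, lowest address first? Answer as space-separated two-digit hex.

1545139772 in hexadecimal, padded to 32 bits, is 0x5C18F63C.
Split into bytes (most-significant first): 5C 18 F6 3C.
In little-endian order the low byte comes first in memory.
So at ascending addresses the bytes are 3C F6 18 5C.

3C F6 18 5C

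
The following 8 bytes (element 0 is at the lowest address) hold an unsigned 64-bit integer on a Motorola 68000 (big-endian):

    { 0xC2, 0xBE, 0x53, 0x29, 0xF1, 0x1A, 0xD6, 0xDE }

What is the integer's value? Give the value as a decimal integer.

In big-endian order the high byte comes first in memory.
The bytes are already most-significant first: 0xC2BE5329F11AD6DE.
0xC2BE5329F11AD6DE = 14032744928536876766.

14032744928536876766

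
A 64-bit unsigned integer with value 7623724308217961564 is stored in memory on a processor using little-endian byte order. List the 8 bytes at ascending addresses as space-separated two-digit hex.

7623724308217961564 in hexadecimal, padded to 64 bits, is 0x69CCE8DDB8D79C5C.
Split into bytes (most-significant first): 69 CC E8 DD B8 D7 9C 5C.
In little-endian order the low byte comes first in memory.
So at ascending addresses the bytes are 5C 9C D7 B8 DD E8 CC 69.

5C 9C D7 B8 DD E8 CC 69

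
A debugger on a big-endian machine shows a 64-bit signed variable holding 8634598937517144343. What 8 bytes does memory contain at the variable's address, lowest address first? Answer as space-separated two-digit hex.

77 D4 41 FC 50 AC B9 17

8634598937517144343 in hexadecimal, padded to 64 bits, is 0x77D441FC50ACB917.
Split into bytes (most-significant first): 77 D4 41 FC 50 AC B9 17.
Big-endian: lowest address holds the most-significant byte.
So the memory order matches the most-significant-first order: 77 D4 41 FC 50 AC B9 17.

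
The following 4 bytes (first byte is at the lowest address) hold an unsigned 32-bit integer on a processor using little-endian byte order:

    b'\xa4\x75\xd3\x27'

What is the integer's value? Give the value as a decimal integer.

668169636

Little-endian: lowest address holds the least-significant byte.
Reassemble most-significant byte first: 27 D3 75 A4 → 0x27D375A4.
0x27D375A4 = 668169636.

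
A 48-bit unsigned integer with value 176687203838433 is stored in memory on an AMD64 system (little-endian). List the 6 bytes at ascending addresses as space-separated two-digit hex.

E1 69 05 32 B2 A0

176687203838433 in hexadecimal, padded to 48 bits, is 0xA0B2320569E1.
Split into bytes (most-significant first): A0 B2 32 05 69 E1.
Little-endian: lowest address holds the least-significant byte.
So at ascending addresses the bytes are E1 69 05 32 B2 A0.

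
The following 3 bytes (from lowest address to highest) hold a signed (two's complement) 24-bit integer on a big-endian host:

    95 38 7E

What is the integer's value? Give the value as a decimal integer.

-6997890

Big-endian stores the most-significant byte at the lowest address.
The bytes are already most-significant first: 0x95387E.
Top bit is set, so as a signed 24-bit value this is 0x95387E − 2^24 = -6997890.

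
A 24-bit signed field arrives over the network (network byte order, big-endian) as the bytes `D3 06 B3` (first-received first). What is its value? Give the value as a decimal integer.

Big-endian: lowest address holds the most-significant byte.
The bytes are already most-significant first: 0xD306B3.
Top bit is set, so as a signed 24-bit value this is 0xD306B3 − 2^24 = -2947405.

-2947405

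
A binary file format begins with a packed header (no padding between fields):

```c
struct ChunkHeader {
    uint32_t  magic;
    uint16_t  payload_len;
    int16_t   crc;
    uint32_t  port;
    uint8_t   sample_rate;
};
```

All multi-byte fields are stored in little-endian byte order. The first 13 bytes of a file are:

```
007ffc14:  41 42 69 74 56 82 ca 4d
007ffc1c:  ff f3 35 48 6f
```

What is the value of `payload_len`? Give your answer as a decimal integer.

`payload_len` follows `magic` (4 bytes), so it starts at byte offset 4 and occupies 2 bytes.
Bytes at offsets 4..5: 56 82.
In little-endian order the low byte comes first in memory.
Reassemble most-significant byte first: 82 56 → 0x8256.
0x8256 = 33366.

33366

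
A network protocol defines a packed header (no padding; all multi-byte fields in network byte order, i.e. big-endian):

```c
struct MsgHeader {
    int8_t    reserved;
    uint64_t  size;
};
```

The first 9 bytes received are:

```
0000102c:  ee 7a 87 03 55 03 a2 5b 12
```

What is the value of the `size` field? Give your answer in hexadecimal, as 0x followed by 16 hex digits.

`size` follows `reserved` (1 byte), so it starts at byte offset 1 and occupies 8 bytes.
Bytes at offsets 1..8: 7A 87 03 55 03 A2 5B 12.
In big-endian order the high byte comes first in memory.
The bytes are already most-significant first: 0x7A87035503A25B12.

0x7A87035503A25B12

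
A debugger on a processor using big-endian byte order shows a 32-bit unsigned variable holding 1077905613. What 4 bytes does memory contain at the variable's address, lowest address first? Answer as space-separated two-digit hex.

40 3F 88 CD

1077905613 in hexadecimal, padded to 32 bits, is 0x403F88CD.
Split into bytes (most-significant first): 40 3F 88 CD.
In big-endian order the high byte comes first in memory.
So the memory order matches the most-significant-first order: 40 3F 88 CD.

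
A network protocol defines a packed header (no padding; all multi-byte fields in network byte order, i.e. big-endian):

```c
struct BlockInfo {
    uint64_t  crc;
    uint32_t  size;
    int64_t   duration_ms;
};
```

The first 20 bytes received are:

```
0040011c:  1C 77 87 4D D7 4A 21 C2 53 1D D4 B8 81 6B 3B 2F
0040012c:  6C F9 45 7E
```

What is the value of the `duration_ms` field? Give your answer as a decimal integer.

-9121131545431030402

`duration_ms` follows `crc` (8 B), `size` (4 B), so it starts at offset 8 + 4 = 12 and occupies 8 bytes.
Bytes at offsets 12..19: 81 6B 3B 2F 6C F9 45 7E.
In big-endian order the high byte comes first in memory.
The bytes are already most-significant first: 0x816B3B2F6CF9457E.
Top bit is set, so as a signed 64-bit value this is 0x816B3B2F6CF9457E − 2^64 = -9121131545431030402.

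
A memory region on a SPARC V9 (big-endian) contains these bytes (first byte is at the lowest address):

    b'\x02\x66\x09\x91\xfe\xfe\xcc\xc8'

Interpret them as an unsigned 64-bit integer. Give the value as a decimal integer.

In big-endian order the high byte comes first in memory.
The bytes are already most-significant first: 0x02660991FEFECCC8.
0x02660991FEFECCC8 = 172836158353362120.

172836158353362120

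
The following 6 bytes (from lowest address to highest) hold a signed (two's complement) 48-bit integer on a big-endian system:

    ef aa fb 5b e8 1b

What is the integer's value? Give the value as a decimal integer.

Big-endian: lowest address holds the most-significant byte.
The bytes are already most-significant first: 0xEFAAFB5BE81B.
Top bit is set, so as a signed 48-bit value this is 0xEFAAFB5BE81B − 2^48 = -17957336127461.

-17957336127461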